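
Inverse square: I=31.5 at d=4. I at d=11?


I₁d₁² = I₂d₂²
I₂ = I₁ × (d₁/d₂)²
= 31.5 × (4/11)²
= 31.5 × 16/121
= 504/121
≈ 4.1653

4.1653


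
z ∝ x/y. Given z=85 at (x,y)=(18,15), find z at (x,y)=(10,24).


z = k·x/y
Solve for k using the known point: k = z·y/x = 85×15/18 = 1275/18 ≈ 70.8333
Now evaluate at x=10, y=24:
z = k × 10 / 24 = (1275 × 10) / (18 × 24) = 12750/432
≈ 29.5139

29.5139


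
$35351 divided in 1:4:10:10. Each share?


Total parts = 1 + 4 + 10 + 10 = 25
Part 1: 35351 × 1/25 = 1414.04
Part 2: 35351 × 4/25 = 5656.16
Part 3: 35351 × 10/25 = 14140.40
Part 4: 35351 × 10/25 = 14140.40
= Part 1: $1414.04, Part 2: $5656.16, Part 3: $14140.40, Part 4: $14140.40

Part 1: $1414.04, Part 2: $5656.16, Part 3: $14140.40, Part 4: $14140.40


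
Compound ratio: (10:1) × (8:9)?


Compound ratio = (10×8) : (1×9)
= 80:9
GCD = 1
= 80:9

80:9


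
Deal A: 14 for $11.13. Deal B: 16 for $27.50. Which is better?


Deal A: $11.13/14 = $0.7950/unit
Deal B: $27.50/16 = $1.7188/unit
A is cheaper per unit
= Deal A

Deal A


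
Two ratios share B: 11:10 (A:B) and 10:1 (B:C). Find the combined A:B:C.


Match B: multiply A:B by 10 → 110:100
Multiply B:C by 10 → 100:10
Combined: 110:100:10
GCD = 10
= 11:10:1

11:10:1


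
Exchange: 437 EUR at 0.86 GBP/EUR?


Amount × rate = 437 × 0.86
= 375.82 GBP

375.82 GBP


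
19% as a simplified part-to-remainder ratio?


19% means 19 parts out of 100; remainder = 81
Part : remainder = 19:81
GCD = 1
= 19:81

19:81


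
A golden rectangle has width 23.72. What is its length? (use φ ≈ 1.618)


φ = (1 + √5) / 2 ≈ 1.618
Length = width × φ = 23.72 × 1.618 = 38.37896
≈ 38.38

38.38


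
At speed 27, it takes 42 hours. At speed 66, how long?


Inverse proportion: x × y = constant
k = 27 × 42 = 1134
y₂ = k / 66 = 1134 / 66
= 17.18

17.18


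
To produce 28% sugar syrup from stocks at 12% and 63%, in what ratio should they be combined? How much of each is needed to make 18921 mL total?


Let x parts of 12% mix with y parts of 63%.
12x + 63y = 28(x + y)
12x + 63y = 28x + 28y
x(12 - 28) = y(28 - 63)
x/y = (63 - 28)/(28 - 12) = 35/16
Simplify: 35:16
Total parts = 51; one part = 18921/51 = 371.00 mL
12% solution: 35×371.00 = 12985.00 mL
63% solution: 16×371.00 = 5936.00 mL
= ratio 35:16; 12985.00 mL and 5936.00 mL

ratio 35:16; 12985.00 mL and 5936.00 mL


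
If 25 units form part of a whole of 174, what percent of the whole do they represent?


Percentage = (part / whole) × 100
= (25 / 174) × 100
≈ 14.37%

14.37%


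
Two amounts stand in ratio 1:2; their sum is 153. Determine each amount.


Let A = 1k, B = 2k.
1k + 2k = 153
3k = 153 → k = 153/3 = 51
A = 1×51 = 51, B = 2×51 = 102
= A = 51, B = 102

A = 51, B = 102


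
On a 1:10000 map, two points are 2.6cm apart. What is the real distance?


Real distance = map distance × scale
= 2.6cm × 10000
= 26000 cm = 260.0 m
= 0.260 km

0.260 km


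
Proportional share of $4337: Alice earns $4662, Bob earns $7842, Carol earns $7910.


Total income = 4662 + 7842 + 7910 = $20414
Alice: $4337 × 4662/20414 = $990.45
Bob: $4337 × 7842/20414 = $1666.05
Carol: $4337 × 7910/20414 = $1680.50
= Alice: $990.45, Bob: $1666.05, Carol: $1680.50

Alice: $990.45, Bob: $1666.05, Carol: $1680.50


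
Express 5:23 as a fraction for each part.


Total parts = 5 + 23 = 28
First part: 5/28 = 5/28
Second part: 23/28 = 23/28
= 5/28 and 23/28

5/28 and 23/28


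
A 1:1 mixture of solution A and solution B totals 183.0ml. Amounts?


Total parts = 1 + 1 = 2
solution A: 183.0 × 1/2 = 91.5ml
solution B: 183.0 × 1/2 = 91.5ml
= 91.5ml and 91.5ml

91.5ml and 91.5ml


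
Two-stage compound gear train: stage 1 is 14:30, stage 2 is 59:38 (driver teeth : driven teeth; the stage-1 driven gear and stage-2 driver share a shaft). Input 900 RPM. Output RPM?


Stage 1: RPM_B = RPM_A × t_A/t_B = 900 × 14/30 = 12600/30 = 420.00
B and C share a shaft → RPM_C = RPM_B
Stage 2: RPM_D = RPM_C × t_C/t_D = RPM_A × (t_A×t_C)/(t_B×t_D)
Overall ratio = (14×59)/(30×38) = 826/1140
RPM_D = 900 × 826/1140 = 743400/1140
≈ 652.11 RPM

652.11 RPM


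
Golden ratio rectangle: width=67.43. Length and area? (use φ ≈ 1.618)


φ = (1 + √5) / 2 ≈ 1.618
Length = width × φ = 67.43 × 1.618 = 109.10174
≈ 109.10
Area = width × length = 67.43 × 109.10174 = 7356.7303282 ≈ 7356.73
= Length: 109.10, Area: 7356.73

Length: 109.10, Area: 7356.73


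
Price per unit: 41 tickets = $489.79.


Unit rate = total / quantity
= 489.79 / 41
= $11.95 per unit

$11.95 per unit


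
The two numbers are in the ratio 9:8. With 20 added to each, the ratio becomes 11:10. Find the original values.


Let A = 9k, B = 8k.
(9k + 20) / (8k + 20) = 11/10
Cross-multiply: 10(9k + 20) = 11(8k + 20)
90k + 200 = 88k + 220
90k - 88k = 220 - 200
2k = 20
k = 20/2 = 10
A = 9×10 = 90, B = 8×10 = 80
= A = 90, B = 80

A = 90, B = 80


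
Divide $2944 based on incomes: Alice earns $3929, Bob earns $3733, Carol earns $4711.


Total income = 3929 + 3733 + 4711 = $12373
Alice: $2944 × 3929/12373 = $934.86
Bob: $2944 × 3733/12373 = $888.22
Carol: $2944 × 4711/12373 = $1120.92
= Alice: $934.86, Bob: $888.22, Carol: $1120.92

Alice: $934.86, Bob: $888.22, Carol: $1120.92


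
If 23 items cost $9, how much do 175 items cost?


Direct proportion: y/x = constant
k = 9/23 ≈ 0.3913
y₂ = k × 175 = 9 × 175 / 23 = 1575/23
≈ 68.48

68.48


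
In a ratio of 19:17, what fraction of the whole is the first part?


Total parts = 19 + 17 = 36
First part: 19/36 = 19/36
= 19/36

19/36


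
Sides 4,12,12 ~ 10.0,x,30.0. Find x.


Scale factor = 10.0/4 = 2.5
Missing side = 12 × 2.5
= 30.0

30.0


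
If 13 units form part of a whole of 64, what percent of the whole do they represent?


Percentage = (part / whole) × 100
= (13 / 64) × 100
≈ 20.31%

20.31%


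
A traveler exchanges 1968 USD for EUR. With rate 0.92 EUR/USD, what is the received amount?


Amount × rate = 1968 × 0.92
= 1810.56 EUR

1810.56 EUR


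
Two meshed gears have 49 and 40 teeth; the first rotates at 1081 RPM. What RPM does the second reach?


Gear ratio = 49:40 = 49:40
RPM_B = RPM_A × (teeth_A / teeth_B)
= 1081 × (49/40)
= 1324.2 RPM

1324.2 RPM


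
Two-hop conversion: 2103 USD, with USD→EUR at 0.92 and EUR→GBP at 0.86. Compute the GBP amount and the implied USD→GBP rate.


Step 1: 2103 USD × 0.92 = 1934.76 EUR
Step 2: 1934.76 EUR × 0.86 = 1663.89 GBP
Implied rate USD→GBP = 0.92 × 0.86 = 0.7912
= 1663.89 GBP; implied rate 0.7912 GBP/USD

1663.89 GBP; implied rate 0.7912 GBP/USD


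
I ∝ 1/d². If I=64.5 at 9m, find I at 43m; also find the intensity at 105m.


I₁d₁² = I₂d₂²
I at 43m = 64.5 × (9/43)² = 64.5 × 81/1849 = 5224.5/1849 ≈ 2.8256
I at 105m = 64.5 × (9/105)² = 64.5 × 81/11025 = 5224.5/11025 ≈ 0.4739
= 2.8256 and 0.4739

2.8256 and 0.4739


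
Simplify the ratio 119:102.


GCD(119, 102) = 17
119/17 : 102/17
= 7:6

7:6


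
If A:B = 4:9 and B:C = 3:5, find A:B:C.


Match B: multiply A:B by 3 → 12:27
Multiply B:C by 9 → 27:45
Combined: 12:27:45
GCD = 3
= 4:9:15

4:9:15


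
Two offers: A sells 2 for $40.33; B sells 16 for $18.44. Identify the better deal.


Deal A: $40.33/2 = $20.1650/unit
Deal B: $18.44/16 = $1.1525/unit
B is cheaper per unit
= Deal B

Deal B


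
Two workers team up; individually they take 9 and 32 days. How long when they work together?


Rate of A = 1/9 per day
Rate of B = 1/32 per day
Combined rate = 1/9 + 1/32 = 41/288 ≈ 0.1424 per day
Days = 1 / combined rate = 288/41
≈ 7.02 days

7.02 days


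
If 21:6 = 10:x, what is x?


Cross multiply: 21 × x = 6 × 10
21x = 60
x = 60 / 21
= 2.86

2.86


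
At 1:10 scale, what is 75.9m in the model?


Model size = real / scale
= 75.9 / 10
= 7.5900 m

7.5900 m


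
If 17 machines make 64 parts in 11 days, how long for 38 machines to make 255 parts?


Days ∝ work / workers, so d₂ = d₁ × (m₁/m₂) × (w₂/w₁)
Workers factor (inverse): 17/38 ≈ 0.4474
Work factor (direct): 255/64 ≈ 3.9844
d₂ = 11 × 17/38 × 255/64 = (11 × 17 × 255) / (38 × 64) = 47685/2432
≈ 19.61 days

19.61 days


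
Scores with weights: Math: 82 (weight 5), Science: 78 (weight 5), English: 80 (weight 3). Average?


Numerator = 82×5 + 78×5 + 80×3
= 410 + 390 + 240
= 1040
Total weight = 13
Weighted avg = 1040/13
= 80.00

80.00


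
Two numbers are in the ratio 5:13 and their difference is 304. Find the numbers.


Let A = 5k, B = 13k.
13k - 5k = 304
8k = 304 → k = 304/8 = 38
A = 5×38 = 190, B = 13×38 = 494
= A = 190, B = 494

A = 190, B = 494


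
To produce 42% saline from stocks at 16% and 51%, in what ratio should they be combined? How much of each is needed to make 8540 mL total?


Let x parts of 16% mix with y parts of 51%.
16x + 51y = 42(x + y)
16x + 51y = 42x + 42y
x(16 - 42) = y(42 - 51)
x/y = (51 - 42)/(42 - 16) = 9/26
Simplify: 9:26
Total parts = 35; one part = 8540/35 = 244.00 mL
16% solution: 9×244.00 = 2196.00 mL
51% solution: 26×244.00 = 6344.00 mL
= ratio 9:26; 2196.00 mL and 6344.00 mL

ratio 9:26; 2196.00 mL and 6344.00 mL


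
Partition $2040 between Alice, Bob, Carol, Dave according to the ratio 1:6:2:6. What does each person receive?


Total parts = 1 + 6 + 2 + 6 = 15
Alice: 2040 × 1/15 = 136.00
Bob: 2040 × 6/15 = 816.00
Carol: 2040 × 2/15 = 272.00
Dave: 2040 × 6/15 = 816.00
= Alice: $136.00, Bob: $816.00, Carol: $272.00, Dave: $816.00

Alice: $136.00, Bob: $816.00, Carol: $272.00, Dave: $816.00


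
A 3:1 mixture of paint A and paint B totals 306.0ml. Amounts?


Total parts = 3 + 1 = 4
paint A: 306.0 × 3/4 = 229.5ml
paint B: 306.0 × 1/4 = 76.5ml
= 229.5ml and 76.5ml

229.5ml and 76.5ml


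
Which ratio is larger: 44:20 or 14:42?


44/20 = 2.2000
14/42 = 0.3333
2.2000 > 0.3333, so 44:20 is greater
= 44:20

44:20


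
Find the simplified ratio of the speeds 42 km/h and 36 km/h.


Ratio = 42:36
GCD = 6
Simplified = 7:6
Time ratio (same distance) = 6:7
Speed ratio = 7:6

7:6


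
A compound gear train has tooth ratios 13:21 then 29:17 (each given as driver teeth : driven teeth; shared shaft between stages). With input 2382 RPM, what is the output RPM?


Stage 1: RPM_B = RPM_A × t_A/t_B = 2382 × 13/21 = 30966/21 ≈ 1474.57
B and C share a shaft → RPM_C = RPM_B
Stage 2: RPM_D = RPM_C × t_C/t_D = RPM_A × (t_A×t_C)/(t_B×t_D)
Overall ratio = (13×29)/(21×17) = 377/357
RPM_D = 2382 × 377/357 = 898014/357
≈ 2515.45 RPM

2515.45 RPM


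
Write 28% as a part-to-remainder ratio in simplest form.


28% means 28 parts out of 100; remainder = 72
Part : remainder = 28:72
GCD = 4
= 7:18

7:18


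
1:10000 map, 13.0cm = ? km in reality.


Real distance = map distance × scale
= 13.0cm × 10000
= 130000 cm = 1300.0 m
= 1.300 km

1.300 km


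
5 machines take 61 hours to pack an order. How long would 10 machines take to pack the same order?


Inverse proportion: x × y = constant
k = 5 × 61 = 305
y₂ = k / 10 = 305 / 10
= 30.50

30.50


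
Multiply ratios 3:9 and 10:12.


Compound ratio = (3×10) : (9×12)
= 30:108
GCD = 6
= 5:18

5:18


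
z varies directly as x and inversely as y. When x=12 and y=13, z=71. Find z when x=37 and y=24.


z = k·x/y
Solve for k using the known point: k = z·y/x = 71×13/12 = 923/12 ≈ 76.9167
Now evaluate at x=37, y=24:
z = k × 37 / 24 = (923 × 37) / (12 × 24) = 34151/288
≈ 118.5799

118.5799


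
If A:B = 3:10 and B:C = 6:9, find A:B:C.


Match B: multiply A:B by 6 → 18:60
Multiply B:C by 10 → 60:90
Combined: 18:60:90
GCD = 6
= 3:10:15

3:10:15


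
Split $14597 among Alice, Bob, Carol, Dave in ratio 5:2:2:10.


Total parts = 5 + 2 + 2 + 10 = 19
Alice: 14597 × 5/19 = 3841.32
Bob: 14597 × 2/19 = 1536.53
Carol: 14597 × 2/19 = 1536.53
Dave: 14597 × 10/19 = 7682.63
= Alice: $3841.32, Bob: $1536.53, Carol: $1536.53, Dave: $7682.63

Alice: $3841.32, Bob: $1536.53, Carol: $1536.53, Dave: $7682.63


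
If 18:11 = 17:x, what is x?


Cross multiply: 18 × x = 11 × 17
18x = 187
x = 187 / 18
= 10.39

10.39


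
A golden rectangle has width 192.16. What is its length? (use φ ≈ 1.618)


φ = (1 + √5) / 2 ≈ 1.618
Length = width × φ = 192.16 × 1.618 = 310.91488
≈ 310.91

310.91


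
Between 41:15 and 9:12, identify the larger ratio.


41/15 = 2.7333
9/12 = 0.7500
2.7333 > 0.7500, so 41:15 is greater
= 41:15

41:15


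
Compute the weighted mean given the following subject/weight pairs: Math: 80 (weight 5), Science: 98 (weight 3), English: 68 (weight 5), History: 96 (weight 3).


Numerator = 80×5 + 98×3 + 68×5 + 96×3
= 400 + 294 + 340 + 288
= 1322
Total weight = 16
Weighted avg = 1322/16
= 82.63

82.63


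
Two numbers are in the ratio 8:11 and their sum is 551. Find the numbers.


Let A = 8k, B = 11k.
8k + 11k = 551
19k = 551 → k = 551/19 = 29
A = 8×29 = 232, B = 11×29 = 319
= A = 232, B = 319

A = 232, B = 319


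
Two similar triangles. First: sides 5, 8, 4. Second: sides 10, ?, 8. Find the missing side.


Scale factor = 10/5 = 2
Missing side = 8 × 2
= 16.0

16.0


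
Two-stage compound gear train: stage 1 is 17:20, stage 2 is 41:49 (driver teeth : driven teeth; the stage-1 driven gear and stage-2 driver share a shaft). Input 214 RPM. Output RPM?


Stage 1: RPM_B = RPM_A × t_A/t_B = 214 × 17/20 = 3638/20 = 181.90
B and C share a shaft → RPM_C = RPM_B
Stage 2: RPM_D = RPM_C × t_C/t_D = RPM_A × (t_A×t_C)/(t_B×t_D)
Overall ratio = (17×41)/(20×49) = 697/980
RPM_D = 214 × 697/980 = 149158/980
≈ 152.20 RPM

152.20 RPM


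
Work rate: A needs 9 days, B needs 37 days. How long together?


Rate of A = 1/9 per day
Rate of B = 1/37 per day
Combined rate = 1/9 + 1/37 = 46/333 ≈ 0.1381 per day
Days = 1 / combined rate = 333/46
≈ 7.24 days

7.24 days


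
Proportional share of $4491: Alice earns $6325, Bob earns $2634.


Total income = 6325 + 2634 = $8959
Alice: $4491 × 6325/8959 = $3170.62
Bob: $4491 × 2634/8959 = $1320.38
= Alice: $3170.62, Bob: $1320.38

Alice: $3170.62, Bob: $1320.38


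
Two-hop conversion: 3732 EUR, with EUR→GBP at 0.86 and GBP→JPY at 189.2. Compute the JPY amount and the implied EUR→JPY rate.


Step 1: 3732 EUR × 0.86 = 3209.52 GBP
Step 2: 3209.52 GBP × 189.2 = 607241.18 JPY
Implied rate EUR→JPY = 0.86 × 189.2 = 162.7120
= 607241.18 JPY; implied rate 162.7120 JPY/EUR

607241.18 JPY; implied rate 162.7120 JPY/EUR


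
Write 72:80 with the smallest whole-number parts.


GCD(72, 80) = 8
72/8 : 80/8
= 9:10

9:10


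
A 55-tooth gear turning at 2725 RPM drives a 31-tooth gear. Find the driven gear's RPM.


Gear ratio = 55:31 = 55:31
RPM_B = RPM_A × (teeth_A / teeth_B)
= 2725 × (55/31)
= 4834.7 RPM

4834.7 RPM


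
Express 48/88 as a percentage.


Percentage = (part / whole) × 100
= (48 / 88) × 100
≈ 54.55%

54.55%


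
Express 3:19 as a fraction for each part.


Total parts = 3 + 19 = 22
First part: 3/22 = 3/22
Second part: 19/22 = 19/22
= 3/22 and 19/22

3/22 and 19/22


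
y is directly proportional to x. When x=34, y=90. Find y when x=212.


Direct proportion: y/x = constant
k = 90/34 ≈ 2.6471
y₂ = k × 212 = 90 × 212 / 34 = 19080/34
≈ 561.18

561.18


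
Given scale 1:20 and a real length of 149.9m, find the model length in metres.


Model size = real / scale
= 149.9 / 20
= 7.4950 m

7.4950 m


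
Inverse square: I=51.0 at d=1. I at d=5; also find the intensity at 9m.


I₁d₁² = I₂d₂²
I at 5m = 51.0 × (1/5)² = 51.0 × 1/25 = 51/25 = 2.0400
I at 9m = 51.0 × (1/9)² = 51.0 × 1/81 = 51/81 ≈ 0.6296
= 2.0400 and 0.6296

2.0400 and 0.6296


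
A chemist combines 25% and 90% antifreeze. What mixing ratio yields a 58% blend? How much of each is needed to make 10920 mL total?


Let x parts of 25% mix with y parts of 90%.
25x + 90y = 58(x + y)
25x + 90y = 58x + 58y
x(25 - 58) = y(58 - 90)
x/y = (90 - 58)/(58 - 25) = 32/33
Simplify: 32:33
Total parts = 65; one part = 10920/65 = 168.00 mL
25% solution: 32×168.00 = 5376.00 mL
90% solution: 33×168.00 = 5544.00 mL
= ratio 32:33; 5376.00 mL and 5544.00 mL

ratio 32:33; 5376.00 mL and 5544.00 mL


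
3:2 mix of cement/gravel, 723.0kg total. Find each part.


Total parts = 3 + 2 = 5
cement: 723.0 × 3/5 = 433.8kg
gravel: 723.0 × 2/5 = 289.2kg
= 433.8kg and 289.2kg

433.8kg and 289.2kg


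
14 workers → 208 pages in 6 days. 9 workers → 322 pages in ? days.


Days ∝ work / workers, so d₂ = d₁ × (m₁/m₂) × (w₂/w₁)
Workers factor (inverse): 14/9 ≈ 1.5556
Work factor (direct): 322/208 ≈ 1.5481
d₂ = 6 × 14/9 × 322/208 = (6 × 14 × 322) / (9 × 208) = 27048/1872
≈ 14.45 days

14.45 days


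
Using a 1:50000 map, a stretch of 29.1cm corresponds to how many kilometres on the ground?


Real distance = map distance × scale
= 29.1cm × 50000
= 1455000 cm = 14550.0 m
= 14.550 km

14.550 km


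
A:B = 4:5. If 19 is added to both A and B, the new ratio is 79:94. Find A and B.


Let A = 4k, B = 5k.
(4k + 19) / (5k + 19) = 79/94
Cross-multiply: 94(4k + 19) = 79(5k + 19)
376k + 1786 = 395k + 1501
376k - 395k = 1501 - 1786
-19k = -285
k = -285/-19 = 15
A = 4×15 = 60, B = 5×15 = 75
= A = 60, B = 75

A = 60, B = 75


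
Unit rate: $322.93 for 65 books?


Unit rate = total / quantity
= 322.93 / 65
= $4.97 per unit

$4.97 per unit


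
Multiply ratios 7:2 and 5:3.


Compound ratio = (7×5) : (2×3)
= 35:6
GCD = 1
= 35:6

35:6


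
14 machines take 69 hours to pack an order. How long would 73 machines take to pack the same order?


Inverse proportion: x × y = constant
k = 14 × 69 = 966
y₂ = k / 73 = 966 / 73
= 13.23

13.23


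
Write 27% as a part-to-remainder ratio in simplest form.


27% means 27 parts out of 100; remainder = 73
Part : remainder = 27:73
GCD = 1
= 27:73

27:73


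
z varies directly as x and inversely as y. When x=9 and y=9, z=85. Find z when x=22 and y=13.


z = k·x/y
Solve for k using the known point: k = z·y/x = 85×9/9 = 765/9 = 85.0000
Now evaluate at x=22, y=13:
z = k × 22 / 13 = (765 × 22) / (9 × 13) = 16830/117
≈ 143.8462

143.8462


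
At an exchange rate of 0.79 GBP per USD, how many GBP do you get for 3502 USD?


Amount × rate = 3502 × 0.79
= 2766.58 GBP

2766.58 GBP


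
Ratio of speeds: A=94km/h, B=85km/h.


Ratio = 94:85
GCD = 1
Simplified = 94:85
Time ratio (same distance) = 85:94
Speed ratio = 94:85

94:85


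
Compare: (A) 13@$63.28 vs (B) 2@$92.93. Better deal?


Deal A: $63.28/13 = $4.8677/unit
Deal B: $92.93/2 = $46.4650/unit
A is cheaper per unit
= Deal A

Deal A


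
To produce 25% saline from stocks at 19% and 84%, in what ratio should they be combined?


Let x parts of 19% mix with y parts of 84%.
19x + 84y = 25(x + y)
19x + 84y = 25x + 25y
x(19 - 25) = y(25 - 84)
x/y = (84 - 25)/(25 - 19) = 59/6
Simplify: 59:6
= 59:6

59:6


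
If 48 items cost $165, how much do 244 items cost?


Direct proportion: y/x = constant
k = 165/48 = 3.4375
y₂ = k × 244 = 165 × 244 / 48 = 40260/48
= 838.75

838.75


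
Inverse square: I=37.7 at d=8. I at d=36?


I₁d₁² = I₂d₂²
I₂ = I₁ × (d₁/d₂)²
= 37.7 × (8/36)²
= 37.7 × 64/1296
= 2412.8/1296
≈ 1.8617

1.8617


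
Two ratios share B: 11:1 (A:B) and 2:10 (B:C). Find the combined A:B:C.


Match B: multiply A:B by 2 → 22:2
Multiply B:C by 1 → 2:10
Combined: 22:2:10
GCD = 2
= 11:1:5

11:1:5


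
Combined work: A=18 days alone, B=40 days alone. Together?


Rate of A = 1/18 per day
Rate of B = 1/40 per day
Combined rate = 1/18 + 1/40 = 58/720 ≈ 0.0806 per day
Days = 1 / combined rate = 720/58
≈ 12.41 days

12.41 days


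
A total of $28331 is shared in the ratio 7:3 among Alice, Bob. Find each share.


Total parts = 7 + 3 = 10
Alice: 28331 × 7/10 = 19831.70
Bob: 28331 × 3/10 = 8499.30
= Alice: $19831.70, Bob: $8499.30

Alice: $19831.70, Bob: $8499.30


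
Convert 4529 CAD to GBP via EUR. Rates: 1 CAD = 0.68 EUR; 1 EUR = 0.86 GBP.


Step 1: 4529 CAD × 0.68 = 3079.72 EUR
Step 2: 3079.72 EUR × 0.86 = 2648.56 GBP
Implied rate CAD→GBP = 0.68 × 0.86 = 0.5848
= 2648.56 GBP

2648.56 GBP


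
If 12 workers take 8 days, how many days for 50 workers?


Inverse proportion: x × y = constant
k = 12 × 8 = 96
y₂ = k / 50 = 96 / 50
= 1.92

1.92


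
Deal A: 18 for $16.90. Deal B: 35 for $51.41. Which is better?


Deal A: $16.90/18 = $0.9389/unit
Deal B: $51.41/35 = $1.4689/unit
A is cheaper per unit
= Deal A

Deal A


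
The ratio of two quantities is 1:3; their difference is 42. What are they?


Let A = 1k, B = 3k.
3k - 1k = 42
2k = 42 → k = 42/2 = 21
A = 1×21 = 21, B = 3×21 = 63
= A = 21, B = 63

A = 21, B = 63


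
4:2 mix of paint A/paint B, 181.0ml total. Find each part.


Total parts = 4 + 2 = 6
paint A: 181.0 × 4/6 = 120.7ml
paint B: 181.0 × 2/6 = 60.3ml
= 120.7ml and 60.3ml

120.7ml and 60.3ml


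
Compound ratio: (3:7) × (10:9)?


Compound ratio = (3×10) : (7×9)
= 30:63
GCD = 3
= 10:21

10:21


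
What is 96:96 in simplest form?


GCD(96, 96) = 96
96/96 : 96/96
= 1:1

1:1


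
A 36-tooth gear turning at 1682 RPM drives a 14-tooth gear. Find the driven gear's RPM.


Gear ratio = 36:14 = 18:7
RPM_B = RPM_A × (teeth_A / teeth_B)
= 1682 × (36/14)
= 4325.1 RPM

4325.1 RPM


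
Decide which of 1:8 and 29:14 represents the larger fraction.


1/8 = 0.1250
29/14 = 2.0714
0.1250 < 2.0714, so 1:8 is less
= 29:14

29:14


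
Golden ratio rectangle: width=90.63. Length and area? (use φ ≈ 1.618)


φ = (1 + √5) / 2 ≈ 1.618
Length = width × φ = 90.63 × 1.618 = 146.63934
≈ 146.64
Area = width × length = 90.63 × 146.63934 = 13289.9233842 ≈ 13289.92
= Length: 146.64, Area: 13289.92

Length: 146.64, Area: 13289.92


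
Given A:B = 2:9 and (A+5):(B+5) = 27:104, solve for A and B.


Let A = 2k, B = 9k.
(2k + 5) / (9k + 5) = 27/104
Cross-multiply: 104(2k + 5) = 27(9k + 5)
208k + 520 = 243k + 135
208k - 243k = 135 - 520
-35k = -385
k = -385/-35 = 11
A = 2×11 = 22, B = 9×11 = 99
= A = 22, B = 99

A = 22, B = 99


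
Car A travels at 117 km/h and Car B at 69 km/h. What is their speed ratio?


Ratio = 117:69
GCD = 3
Simplified = 39:23
Time ratio (same distance) = 23:39
Speed ratio = 39:23

39:23


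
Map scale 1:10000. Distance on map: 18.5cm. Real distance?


Real distance = map distance × scale
= 18.5cm × 10000
= 185000 cm = 1850.0 m
= 1.850 km

1.850 km


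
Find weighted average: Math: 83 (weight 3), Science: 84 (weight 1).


Numerator = 83×3 + 84×1
= 249 + 84
= 333
Total weight = 4
Weighted avg = 333/4
= 83.25

83.25


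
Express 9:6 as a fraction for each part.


Total parts = 9 + 6 = 15
First part: 9/15 = 3/5
Second part: 6/15 = 2/5
= 3/5 and 2/5

3/5 and 2/5


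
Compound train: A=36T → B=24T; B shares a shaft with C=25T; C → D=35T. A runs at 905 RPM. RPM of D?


Stage 1: RPM_B = RPM_A × t_A/t_B = 905 × 36/24 = 32580/24 = 1357.50
B and C share a shaft → RPM_C = RPM_B
Stage 2: RPM_D = RPM_C × t_C/t_D = RPM_A × (t_A×t_C)/(t_B×t_D)
Overall ratio = (36×25)/(24×35) = 900/840
RPM_D = 905 × 900/840 = 814500/840
≈ 969.64 RPM

969.64 RPM


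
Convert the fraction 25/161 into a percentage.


Percentage = (part / whole) × 100
= (25 / 161) × 100
≈ 15.53%

15.53%


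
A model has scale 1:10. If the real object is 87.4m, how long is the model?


Model size = real / scale
= 87.4 / 10
= 8.7400 m

8.7400 m


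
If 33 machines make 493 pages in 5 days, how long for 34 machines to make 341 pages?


Days ∝ work / workers, so d₂ = d₁ × (m₁/m₂) × (w₂/w₁)
Workers factor (inverse): 33/34 ≈ 0.9706
Work factor (direct): 341/493 ≈ 0.6917
d₂ = 5 × 33/34 × 341/493 = (5 × 33 × 341) / (34 × 493) = 56265/16762
≈ 3.36 days

3.36 days


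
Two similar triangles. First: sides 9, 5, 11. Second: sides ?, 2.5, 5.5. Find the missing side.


Scale factor = 2.5/5 = 0.5
Missing side = 9 × 0.5
= 4.5

4.5


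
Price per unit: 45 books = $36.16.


Unit rate = total / quantity
= 36.16 / 45
= $0.80 per unit

$0.80 per unit


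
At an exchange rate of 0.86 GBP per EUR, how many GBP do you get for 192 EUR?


Amount × rate = 192 × 0.86
= 165.12 GBP

165.12 GBP


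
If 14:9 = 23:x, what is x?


Cross multiply: 14 × x = 9 × 23
14x = 207
x = 207 / 14
= 14.79

14.79


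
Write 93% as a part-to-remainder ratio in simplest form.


93% means 93 parts out of 100; remainder = 7
Part : remainder = 93:7
GCD = 1
= 93:7

93:7


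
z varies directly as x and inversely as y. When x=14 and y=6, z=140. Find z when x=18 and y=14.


z = k·x/y
Solve for k using the known point: k = z·y/x = 140×6/14 = 840/14 = 60.0000
Now evaluate at x=18, y=14:
z = k × 18 / 14 = (840 × 18) / (14 × 14) = 15120/196
≈ 77.1429

77.1429


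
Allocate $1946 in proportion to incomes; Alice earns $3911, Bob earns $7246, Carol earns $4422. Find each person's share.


Total income = 3911 + 7246 + 4422 = $15579
Alice: $1946 × 3911/15579 = $488.53
Bob: $1946 × 7246/15579 = $905.11
Carol: $1946 × 4422/15579 = $552.36
= Alice: $488.53, Bob: $905.11, Carol: $552.36

Alice: $488.53, Bob: $905.11, Carol: $552.36


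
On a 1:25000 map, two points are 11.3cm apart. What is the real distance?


Real distance = map distance × scale
= 11.3cm × 25000
= 282500 cm = 2825.0 m
= 2.825 km

2.825 km


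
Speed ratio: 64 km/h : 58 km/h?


Ratio = 64:58
GCD = 2
Simplified = 32:29
Time ratio (same distance) = 29:32
Speed ratio = 32:29

32:29


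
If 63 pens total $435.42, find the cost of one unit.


Unit rate = total / quantity
= 435.42 / 63
= $6.91 per unit

$6.91 per unit


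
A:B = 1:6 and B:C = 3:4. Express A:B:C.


Match B: multiply A:B by 3 → 3:18
Multiply B:C by 6 → 18:24
Combined: 3:18:24
GCD = 3
= 1:6:8

1:6:8


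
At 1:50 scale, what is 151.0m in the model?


Model size = real / scale
= 151.0 / 50
= 3.0200 m

3.0200 m


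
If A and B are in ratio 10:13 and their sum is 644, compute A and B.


Let A = 10k, B = 13k.
10k + 13k = 644
23k = 644 → k = 644/23 = 28
A = 10×28 = 280, B = 13×28 = 364
= A = 280, B = 364

A = 280, B = 364


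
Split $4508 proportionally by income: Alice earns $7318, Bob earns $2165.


Total income = 7318 + 2165 = $9483
Alice: $4508 × 7318/9483 = $3478.81
Bob: $4508 × 2165/9483 = $1029.19
= Alice: $3478.81, Bob: $1029.19

Alice: $3478.81, Bob: $1029.19


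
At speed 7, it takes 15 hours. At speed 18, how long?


Inverse proportion: x × y = constant
k = 7 × 15 = 105
y₂ = k / 18 = 105 / 18
= 5.83

5.83


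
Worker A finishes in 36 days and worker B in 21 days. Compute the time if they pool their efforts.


Rate of A = 1/36 per day
Rate of B = 1/21 per day
Combined rate = 1/36 + 1/21 = 57/756 ≈ 0.0754 per day
Days = 1 / combined rate = 756/57
≈ 13.26 days

13.26 days


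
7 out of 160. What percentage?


Percentage = (part / whole) × 100
= (7 / 160) × 100
≈ 4.38%

4.38%


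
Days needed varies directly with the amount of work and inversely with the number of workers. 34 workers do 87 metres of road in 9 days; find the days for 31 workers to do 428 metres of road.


Days ∝ work / workers, so d₂ = d₁ × (m₁/m₂) × (w₂/w₁)
Workers factor (inverse): 34/31 ≈ 1.0968
Work factor (direct): 428/87 ≈ 4.9195
d₂ = 9 × 34/31 × 428/87 = (9 × 34 × 428) / (31 × 87) = 130968/2697
≈ 48.56 days

48.56 days


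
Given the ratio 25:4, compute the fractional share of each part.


Total parts = 25 + 4 = 29
First part: 25/29 = 25/29
Second part: 4/29 = 4/29
= 25/29 and 4/29

25/29 and 4/29


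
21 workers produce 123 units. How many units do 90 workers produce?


Direct proportion: y/x = constant
k = 123/21 ≈ 5.8571
y₂ = k × 90 = 123 × 90 / 21 = 11070/21
≈ 527.14

527.14


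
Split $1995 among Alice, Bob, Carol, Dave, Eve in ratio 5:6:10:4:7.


Total parts = 5 + 6 + 10 + 4 + 7 = 32
Alice: 1995 × 5/32 = 311.72
Bob: 1995 × 6/32 = 374.06
Carol: 1995 × 10/32 = 623.44
Dave: 1995 × 4/32 = 249.38
Eve: 1995 × 7/32 = 436.41
= Alice: $311.72, Bob: $374.06, Carol: $623.44, Dave: $249.38, Eve: $436.41

Alice: $311.72, Bob: $374.06, Carol: $623.44, Dave: $249.38, Eve: $436.41


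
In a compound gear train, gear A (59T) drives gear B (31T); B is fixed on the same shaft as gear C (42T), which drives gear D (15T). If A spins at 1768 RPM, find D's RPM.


Stage 1: RPM_B = RPM_A × t_A/t_B = 1768 × 59/31 = 104312/31 ≈ 3364.90
B and C share a shaft → RPM_C = RPM_B
Stage 2: RPM_D = RPM_C × t_C/t_D = RPM_A × (t_A×t_C)/(t_B×t_D)
Overall ratio = (59×42)/(31×15) = 2478/465
RPM_D = 1768 × 2478/465 = 4381104/465
≈ 9421.73 RPM

9421.73 RPM


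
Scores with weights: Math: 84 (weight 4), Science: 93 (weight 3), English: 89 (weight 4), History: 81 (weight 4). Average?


Numerator = 84×4 + 93×3 + 89×4 + 81×4
= 336 + 279 + 356 + 324
= 1295
Total weight = 15
Weighted avg = 1295/15
= 86.33

86.33


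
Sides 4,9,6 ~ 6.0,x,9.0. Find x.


Scale factor = 6.0/4 = 1.5
Missing side = 9 × 1.5
= 13.5

13.5


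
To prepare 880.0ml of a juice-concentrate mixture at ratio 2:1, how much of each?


Total parts = 2 + 1 = 3
juice: 880.0 × 2/3 = 586.7ml
concentrate: 880.0 × 1/3 = 293.3ml
= 586.7ml and 293.3ml

586.7ml and 293.3ml


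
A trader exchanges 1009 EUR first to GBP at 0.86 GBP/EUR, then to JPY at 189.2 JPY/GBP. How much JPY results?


Step 1: 1009 EUR × 0.86 = 867.74 GBP
Step 2: 867.74 GBP × 189.2 = 164176.41 JPY
Implied rate EUR→JPY = 0.86 × 189.2 = 162.7120
= 164176.41 JPY

164176.41 JPY


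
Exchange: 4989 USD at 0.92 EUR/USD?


Amount × rate = 4989 × 0.92
= 4589.88 EUR

4589.88 EUR


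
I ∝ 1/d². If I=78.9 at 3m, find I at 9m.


I₁d₁² = I₂d₂²
I₂ = I₁ × (d₁/d₂)²
= 78.9 × (3/9)²
= 78.9 × 9/81
= 710.1/81
≈ 8.7667

8.7667


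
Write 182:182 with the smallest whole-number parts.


GCD(182, 182) = 182
182/182 : 182/182
= 1:1

1:1


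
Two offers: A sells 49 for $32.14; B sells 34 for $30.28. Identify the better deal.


Deal A: $32.14/49 = $0.6559/unit
Deal B: $30.28/34 = $0.8906/unit
A is cheaper per unit
= Deal A

Deal A


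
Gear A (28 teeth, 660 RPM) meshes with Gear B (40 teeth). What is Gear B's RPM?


Gear ratio = 28:40 = 7:10
RPM_B = RPM_A × (teeth_A / teeth_B)
= 660 × (28/40)
= 462.0 RPM

462.0 RPM


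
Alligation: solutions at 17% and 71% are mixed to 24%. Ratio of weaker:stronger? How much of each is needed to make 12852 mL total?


Let x parts of 17% mix with y parts of 71%.
17x + 71y = 24(x + y)
17x + 71y = 24x + 24y
x(17 - 24) = y(24 - 71)
x/y = (71 - 24)/(24 - 17) = 47/7
Simplify: 47:7
Total parts = 54; one part = 12852/54 = 238.00 mL
17% solution: 47×238.00 = 11186.00 mL
71% solution: 7×238.00 = 1666.00 mL
= ratio 47:7; 11186.00 mL and 1666.00 mL

ratio 47:7; 11186.00 mL and 1666.00 mL


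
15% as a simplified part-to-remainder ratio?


15% means 15 parts out of 100; remainder = 85
Part : remainder = 15:85
GCD = 5
= 3:17

3:17


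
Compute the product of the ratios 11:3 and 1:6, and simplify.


Compound ratio = (11×1) : (3×6)
= 11:18
GCD = 1
= 11:18

11:18


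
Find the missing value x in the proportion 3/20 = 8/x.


Cross multiply: 3 × x = 20 × 8
3x = 160
x = 160 / 3
= 53.33

53.33


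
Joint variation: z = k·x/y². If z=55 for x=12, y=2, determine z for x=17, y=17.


z = k·x/y²
Solve for k using the known point: k = z·y²/x = 55×4/12 = 220/12 ≈ 18.3333
Now evaluate at x=17, y=17:
z = k × 17 / 289 = (220 × 17) / (12 × 289) = 3740/3468
≈ 1.0784

1.0784


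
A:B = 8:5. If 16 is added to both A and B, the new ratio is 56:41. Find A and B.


Let A = 8k, B = 5k.
(8k + 16) / (5k + 16) = 56/41
Cross-multiply: 41(8k + 16) = 56(5k + 16)
328k + 656 = 280k + 896
328k - 280k = 896 - 656
48k = 240
k = 240/48 = 5
A = 8×5 = 40, B = 5×5 = 25
= A = 40, B = 25

A = 40, B = 25


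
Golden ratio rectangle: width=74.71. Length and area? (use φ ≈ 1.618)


φ = (1 + √5) / 2 ≈ 1.618
Length = width × φ = 74.71 × 1.618 = 120.88078
≈ 120.88
Area = width × length = 74.71 × 120.88078 = 9031.0030738 ≈ 9031.00
= Length: 120.88, Area: 9031.00

Length: 120.88, Area: 9031.00


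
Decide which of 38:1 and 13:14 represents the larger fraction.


38/1 = 38.0000
13/14 = 0.9286
38.0000 > 0.9286, so 38:1 is greater
= 38:1

38:1


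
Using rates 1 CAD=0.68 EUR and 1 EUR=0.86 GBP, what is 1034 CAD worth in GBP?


Step 1: 1034 CAD × 0.68 = 703.12 EUR
Step 2: 703.12 EUR × 0.86 = 604.68 GBP
Implied rate CAD→GBP = 0.68 × 0.86 = 0.5848
= 604.68 GBP

604.68 GBP


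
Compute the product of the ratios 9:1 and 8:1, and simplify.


Compound ratio = (9×8) : (1×1)
= 72:1
GCD = 1
= 72:1

72:1


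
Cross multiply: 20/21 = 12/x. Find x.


Cross multiply: 20 × x = 21 × 12
20x = 252
x = 252 / 20
= 12.60

12.60


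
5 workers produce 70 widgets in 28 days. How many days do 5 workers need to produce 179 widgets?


Days ∝ work / workers, so d₂ = d₁ × (m₁/m₂) × (w₂/w₁)
Workers factor (inverse): 5/5 = 1.0000
Work factor (direct): 179/70 ≈ 2.5571
d₂ = 28 × 5/5 × 179/70 = (28 × 5 × 179) / (5 × 70) = 25060/350
= 71.60 days

71.60 days


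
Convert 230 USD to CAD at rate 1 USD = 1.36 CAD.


Amount × rate = 230 × 1.36
= 312.80 CAD

312.80 CAD


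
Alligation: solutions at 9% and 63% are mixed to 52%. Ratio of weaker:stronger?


Let x parts of 9% mix with y parts of 63%.
9x + 63y = 52(x + y)
9x + 63y = 52x + 52y
x(9 - 52) = y(52 - 63)
x/y = (63 - 52)/(52 - 9) = 11/43
Simplify: 11:43
= 11:43

11:43


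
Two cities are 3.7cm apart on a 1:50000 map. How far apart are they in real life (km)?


Real distance = map distance × scale
= 3.7cm × 50000
= 185000 cm = 1850.0 m
= 1.850 km

1.850 km


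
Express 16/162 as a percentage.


Percentage = (part / whole) × 100
= (16 / 162) × 100
≈ 9.88%

9.88%


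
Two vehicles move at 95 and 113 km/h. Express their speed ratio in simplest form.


Ratio = 95:113
GCD = 1
Simplified = 95:113
Time ratio (same distance) = 113:95
Speed ratio = 95:113

95:113


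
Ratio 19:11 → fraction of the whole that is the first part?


Total parts = 19 + 11 = 30
First part: 19/30 = 19/30
= 19/30

19/30


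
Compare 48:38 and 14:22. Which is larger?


48/38 = 1.2632
14/22 = 0.6364
1.2632 > 0.6364, so 48:38 is greater
= 48:38

48:38


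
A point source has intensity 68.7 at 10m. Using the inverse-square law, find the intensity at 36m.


I₁d₁² = I₂d₂²
I₂ = I₁ × (d₁/d₂)²
= 68.7 × (10/36)²
= 68.7 × 100/1296
= 6870/1296
≈ 5.3009

5.3009


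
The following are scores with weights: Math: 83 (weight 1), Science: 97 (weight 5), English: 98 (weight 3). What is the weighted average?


Numerator = 83×1 + 97×5 + 98×3
= 83 + 485 + 294
= 862
Total weight = 9
Weighted avg = 862/9
= 95.78

95.78


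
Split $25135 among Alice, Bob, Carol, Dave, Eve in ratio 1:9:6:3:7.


Total parts = 1 + 9 + 6 + 3 + 7 = 26
Alice: 25135 × 1/26 = 966.73
Bob: 25135 × 9/26 = 8700.58
Carol: 25135 × 6/26 = 5800.38
Dave: 25135 × 3/26 = 2900.19
Eve: 25135 × 7/26 = 6767.12
= Alice: $966.73, Bob: $8700.58, Carol: $5800.38, Dave: $2900.19, Eve: $6767.12

Alice: $966.73, Bob: $8700.58, Carol: $5800.38, Dave: $2900.19, Eve: $6767.12


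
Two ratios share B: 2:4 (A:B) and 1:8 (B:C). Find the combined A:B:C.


Match B: multiply A:B by 1 → 2:4
Multiply B:C by 4 → 4:32
Combined: 2:4:32
GCD = 2
= 1:2:16

1:2:16


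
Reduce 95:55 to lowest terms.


GCD(95, 55) = 5
95/5 : 55/5
= 19:11

19:11


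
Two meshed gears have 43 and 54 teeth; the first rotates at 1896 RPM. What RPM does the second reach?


Gear ratio = 43:54 = 43:54
RPM_B = RPM_A × (teeth_A / teeth_B)
= 1896 × (43/54)
= 1509.8 RPM

1509.8 RPM


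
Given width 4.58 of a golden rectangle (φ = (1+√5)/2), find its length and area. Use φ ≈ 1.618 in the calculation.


φ = (1 + √5) / 2 ≈ 1.618
Length = width × φ = 4.58 × 1.618 = 7.41044
≈ 7.41
Area = width × length = 4.58 × 7.41044 = 33.9398152 ≈ 33.94
= Length: 7.41, Area: 33.94

Length: 7.41, Area: 33.94


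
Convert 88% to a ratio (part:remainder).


88% means 88 parts out of 100; remainder = 12
Part : remainder = 88:12
GCD = 4
= 22:3

22:3


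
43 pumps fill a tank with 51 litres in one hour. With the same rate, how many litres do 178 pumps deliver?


Direct proportion: y/x = constant
k = 51/43 ≈ 1.1860
y₂ = k × 178 = 51 × 178 / 43 = 9078/43
≈ 211.12

211.12


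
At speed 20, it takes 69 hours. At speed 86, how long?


Inverse proportion: x × y = constant
k = 20 × 69 = 1380
y₂ = k / 86 = 1380 / 86
= 16.05

16.05


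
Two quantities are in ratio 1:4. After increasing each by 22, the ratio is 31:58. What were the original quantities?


Let A = 1k, B = 4k.
(1k + 22) / (4k + 22) = 31/58
Cross-multiply: 58(1k + 22) = 31(4k + 22)
58k + 1276 = 124k + 682
58k - 124k = 682 - 1276
-66k = -594
k = -594/-66 = 9
A = 1×9 = 9, B = 4×9 = 36
= A = 9, B = 36

A = 9, B = 36


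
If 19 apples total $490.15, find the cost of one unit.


Unit rate = total / quantity
= 490.15 / 19
= $25.80 per unit

$25.80 per unit


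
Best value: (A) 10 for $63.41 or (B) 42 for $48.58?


Deal A: $63.41/10 = $6.3410/unit
Deal B: $48.58/42 = $1.1567/unit
B is cheaper per unit
= Deal B

Deal B


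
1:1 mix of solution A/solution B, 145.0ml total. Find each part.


Total parts = 1 + 1 = 2
solution A: 145.0 × 1/2 = 72.5ml
solution B: 145.0 × 1/2 = 72.5ml
= 72.5ml and 72.5ml

72.5ml and 72.5ml


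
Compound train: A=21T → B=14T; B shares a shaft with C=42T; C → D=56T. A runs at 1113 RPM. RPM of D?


Stage 1: RPM_B = RPM_A × t_A/t_B = 1113 × 21/14 = 23373/14 = 1669.50
B and C share a shaft → RPM_C = RPM_B
Stage 2: RPM_D = RPM_C × t_C/t_D = RPM_A × (t_A×t_C)/(t_B×t_D)
Overall ratio = (21×42)/(14×56) = 882/784
RPM_D = 1113 × 882/784 = 981666/784
≈ 1252.13 RPM

1252.13 RPM


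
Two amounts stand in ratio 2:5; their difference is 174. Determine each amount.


Let A = 2k, B = 5k.
5k - 2k = 174
3k = 174 → k = 174/3 = 58
A = 2×58 = 116, B = 5×58 = 290
= A = 116, B = 290

A = 116, B = 290


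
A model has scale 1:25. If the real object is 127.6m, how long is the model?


Model size = real / scale
= 127.6 / 25
= 5.1040 m

5.1040 m


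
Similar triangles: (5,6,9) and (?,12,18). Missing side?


Scale factor = 12/6 = 2
Missing side = 5 × 2
= 10.0

10.0


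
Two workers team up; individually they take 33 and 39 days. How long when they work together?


Rate of A = 1/33 per day
Rate of B = 1/39 per day
Combined rate = 1/33 + 1/39 = 72/1287 ≈ 0.0559 per day
Days = 1 / combined rate = 1287/72
≈ 17.88 days

17.88 days


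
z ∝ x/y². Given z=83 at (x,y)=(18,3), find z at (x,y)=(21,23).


z = k·x/y²
Solve for k using the known point: k = z·y²/x = 83×9/18 = 747/18 = 41.5000
Now evaluate at x=21, y=23:
z = k × 21 / 529 = (747 × 21) / (18 × 529) = 15687/9522
≈ 1.6474

1.6474


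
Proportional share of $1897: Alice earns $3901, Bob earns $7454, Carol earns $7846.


Total income = 3901 + 7454 + 7846 = $19201
Alice: $1897 × 3901/19201 = $385.41
Bob: $1897 × 7454/19201 = $736.43
Carol: $1897 × 7846/19201 = $775.16
= Alice: $385.41, Bob: $736.43, Carol: $775.16

Alice: $385.41, Bob: $736.43, Carol: $775.16


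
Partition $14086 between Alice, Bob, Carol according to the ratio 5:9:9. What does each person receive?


Total parts = 5 + 9 + 9 = 23
Alice: 14086 × 5/23 = 3062.17
Bob: 14086 × 9/23 = 5511.91
Carol: 14086 × 9/23 = 5511.91
= Alice: $3062.17, Bob: $5511.91, Carol: $5511.91

Alice: $3062.17, Bob: $5511.91, Carol: $5511.91
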